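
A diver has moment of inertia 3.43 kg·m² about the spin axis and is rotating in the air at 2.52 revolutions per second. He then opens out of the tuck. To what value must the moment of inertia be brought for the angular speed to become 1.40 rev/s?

I₂ ≈ 6.17 kg·m²

No external torque acts about the spin axis, so angular momentum is conserved.
I₂ = I₁ω₁ / ω₂ = (3.43)(2.52) / (1.40) = 6.174 kg·m².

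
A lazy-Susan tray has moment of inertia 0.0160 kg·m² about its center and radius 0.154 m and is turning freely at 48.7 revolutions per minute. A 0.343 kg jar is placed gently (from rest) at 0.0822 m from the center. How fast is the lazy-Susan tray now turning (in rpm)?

ω_f ≈ 42.5 rpm

No external torque acts about the center; L_before = L_after.
Added inertia Σmr² = (0.343)(0.0822)² = 0.002318 kg·m²; I_f = 0.01600 + 0.002318 = 0.01832 kg·m².
ω_f = I_p ω_i / I_f = (0.01600)(48.7) / 0.01832 = 42.54 rpm.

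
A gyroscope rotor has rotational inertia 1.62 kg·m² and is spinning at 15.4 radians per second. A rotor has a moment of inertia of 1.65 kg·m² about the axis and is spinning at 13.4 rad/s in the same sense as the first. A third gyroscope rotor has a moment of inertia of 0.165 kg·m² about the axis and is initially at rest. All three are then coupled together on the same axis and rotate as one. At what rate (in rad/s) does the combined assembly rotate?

|ω_f| ≈ 13.7 rad/s

No external torque acts about the common axis, so total angular momentum is conserved.
Taking A's sense as positive: L = (1.620)(15.4) + (1.650)(13.4) = 47.06 kg·m²·rad/s.
Combined I = 1.620 + 1.650 + 0.1650 = 3.435 kg·m².
ω_f = L / I = 47.06 / 3.435 = 13.70 rad/s.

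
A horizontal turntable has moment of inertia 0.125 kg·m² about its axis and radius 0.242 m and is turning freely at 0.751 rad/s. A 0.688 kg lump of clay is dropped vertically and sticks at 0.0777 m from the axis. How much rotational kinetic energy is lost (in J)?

energy lost ≈ 0.00113 J

The added mass arrives with no angular momentum about the axis, and any external torque about the axis is negligible, so the system's angular momentum is conserved.
Added inertia Σmr² = (0.688)(0.0777)² = 0.004154 kg·m²; I_f = 0.1250 + 0.004154 = 0.1292 kg·m².
ω_f = I_p ω_i / I_f = (0.1250)(0.751) / 0.1292 = 0.7268 rad/s.
KE_i = ½(0.1250)(0.7510 rad/s)² = 0.03525 J; KE_f = ½(0.1292)(0.7268)² = 0.03412 J.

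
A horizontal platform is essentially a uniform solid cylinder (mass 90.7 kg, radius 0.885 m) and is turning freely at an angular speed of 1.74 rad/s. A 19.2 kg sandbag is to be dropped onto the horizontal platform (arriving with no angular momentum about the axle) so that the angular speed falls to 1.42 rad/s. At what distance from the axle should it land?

r ≈ 0.646 m

The added mass arrives with no angular momentum about the axle, and any external torque about the axle is negligible, so the system's angular momentum is conserved.
I_p = ½(90.7)(0.885)² = 35.52 kg·m².
I_p ω_i = (I_p + m r²) ω_f ⇒ m r² = I_p(ω_i/ω_f − 1) = 35.52(1.74/1.42 − 1) = 8.004 kg·m².
r = √(8.004/19.2) = 0.6457 m.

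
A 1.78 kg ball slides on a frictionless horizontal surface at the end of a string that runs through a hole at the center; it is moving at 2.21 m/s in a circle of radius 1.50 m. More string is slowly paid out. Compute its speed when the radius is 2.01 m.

Central (radial) force ⇒ zero torque about the center ⇒ m v r is constant.
v₂ = v₁ r₁ / r₂ = (2.21)(1.50) / (2.01) = 1.649 m/s.

v₂ ≈ 1.65 m/s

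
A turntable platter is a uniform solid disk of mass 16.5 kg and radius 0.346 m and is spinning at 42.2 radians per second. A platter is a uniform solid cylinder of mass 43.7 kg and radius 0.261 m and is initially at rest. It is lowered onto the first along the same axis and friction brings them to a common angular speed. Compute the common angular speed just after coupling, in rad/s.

The coupling torques are internal; angular momentum about the shared axis is conserved.
Moments of inertia: I_A = ½(16.5)(0.346)² = 0.9877 kg·m²; I_B = ½(43.7)(0.261)² = 1.488 kg·m².
Taking A's sense as positive: L = (0.9877)(42.2) = 41.68 kg·m²·rad/s.
Combined I = 0.9877 + 1.488 = 2.476 kg·m².
ω_f = L / I = 41.68 / 2.476 = 16.83 rad/s.

|ω_f| ≈ 16.8 rad/s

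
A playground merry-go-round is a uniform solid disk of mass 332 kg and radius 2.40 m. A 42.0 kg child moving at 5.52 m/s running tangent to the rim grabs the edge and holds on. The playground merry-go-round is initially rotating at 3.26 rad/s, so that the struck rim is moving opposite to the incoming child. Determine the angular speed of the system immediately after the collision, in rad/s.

|ω_f| ≈ 2.14 rad/s

About the axle the impulsive forces during the collision are internal, so angular momentum about that axis is conserved.
I_p = ½(332)(2.40)² = 956.2 kg·m². Taking the sense of the child's angular momentum as positive, L_{child} = m v R = (42.0)(5.52)(2.40) = 556.4 kg·m²/s.
L_i = −I_p ω_p + m v R = −(956.2)(3.26) + 556.4 = -2561 kg·m²/s.
After sticking, I_f = I_p + m R² = 956.2 + (42.0)(2.40)² = 1198 kg·m².
ω_f = L_i / I_f = -2561 / 1198 = -2.137 rad/s.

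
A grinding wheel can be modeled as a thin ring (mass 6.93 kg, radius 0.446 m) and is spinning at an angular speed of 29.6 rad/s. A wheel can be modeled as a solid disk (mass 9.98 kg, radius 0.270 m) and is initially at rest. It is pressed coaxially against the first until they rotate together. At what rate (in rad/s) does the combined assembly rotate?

The coupling torques are internal; angular momentum about the shared axis is conserved.
Moments of inertia: I_A = (6.93)(0.446)² = 1.378 kg·m²; I_B = ½(9.98)(0.270)² = 0.3638 kg·m².
Taking A's sense as positive: L = (1.378)(29.6) = 40.80 kg·m²·rad/s.
Combined I = 1.378 + 0.3638 = 1.742 kg·m².
ω_f = L / I = 40.80 / 1.742 = 23.42 rad/s.

|ω_f| ≈ 23.4 rad/s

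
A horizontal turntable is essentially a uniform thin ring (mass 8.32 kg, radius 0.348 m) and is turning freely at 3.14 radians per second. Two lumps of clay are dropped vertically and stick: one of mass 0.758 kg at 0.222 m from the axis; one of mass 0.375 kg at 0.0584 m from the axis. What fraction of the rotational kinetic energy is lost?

The added mass arrives with no angular momentum about the axis, and any external torque about the axis is negligible, so the system's angular momentum is conserved.
I_p = (8.32)(0.348)² = 1.008 kg·m².
Added inertia Σmr² = (0.758)(0.222)² + (0.375)(0.0584)² = 0.03864 kg·m²; I_f = 1.008 + 0.03864 = 1.046 kg·m².
ω_f = I_p ω_i / I_f = (1.008)(3.14) / 1.046 = 3.024 rad/s.
KE_i = ½(1.008)(3.140 rad/s)² = 4.967 J; KE_f = ½(1.046)(3.024)² = 4.784 J.
Fraction lost = 0.03693.

fraction ≈ 0.0369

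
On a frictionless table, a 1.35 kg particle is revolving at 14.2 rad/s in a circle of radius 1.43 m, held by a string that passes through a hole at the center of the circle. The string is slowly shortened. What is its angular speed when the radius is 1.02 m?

ω₂ ≈ 27.9 rad/s

No torque about the axis ⇒ m r₁² ω₁ = m r₂² ω₂.
ω₂ = ω₁ (r₁/r₂)² = (14.2)(1.43/1.02)² = 27.91 rad/s.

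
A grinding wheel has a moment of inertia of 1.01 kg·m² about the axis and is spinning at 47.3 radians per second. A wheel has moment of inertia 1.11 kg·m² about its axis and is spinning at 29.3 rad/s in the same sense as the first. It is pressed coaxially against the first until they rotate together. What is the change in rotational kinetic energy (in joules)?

No external torque acts about the common axis, so total angular momentum is conserved.
Taking A's sense as positive: L = (1.010)(47.3) + (1.110)(29.3) = 80.30 kg·m²·rad/s.
Combined I = 1.010 + 1.110 = 2.120 kg·m².
ω_f = L / I = 80.30 / 2.120 = 37.88 rad/s.
KE_i = ½ΣIω² = 1606 J; KE_f = ½(2.120)(37.88)² = 1521 J.

ΔKE ≈ -85.7 J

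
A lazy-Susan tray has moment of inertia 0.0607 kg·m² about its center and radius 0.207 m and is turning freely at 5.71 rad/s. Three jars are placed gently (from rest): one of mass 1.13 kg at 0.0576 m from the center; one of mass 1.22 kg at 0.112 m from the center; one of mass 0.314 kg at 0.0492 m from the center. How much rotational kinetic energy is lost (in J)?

The added mass arrives with no angular momentum about the center, and any external torque about the center is negligible, so the system's angular momentum is conserved.
Added inertia Σmr² = (1.13)(0.0576)² + (1.22)(0.112)² + (0.314)(0.0492)² = 0.01981 kg·m²; I_f = 0.06070 + 0.01981 = 0.08051 kg·m².
ω_f = I_p ω_i / I_f = (0.06070)(5.71) / 0.08051 = 4.305 rad/s.
KE_i = ½(0.06070)(5.710 rad/s)² = 0.9895 J; KE_f = ½(0.08051)(4.305)² = 0.7460 J.

energy lost ≈ 0.244 J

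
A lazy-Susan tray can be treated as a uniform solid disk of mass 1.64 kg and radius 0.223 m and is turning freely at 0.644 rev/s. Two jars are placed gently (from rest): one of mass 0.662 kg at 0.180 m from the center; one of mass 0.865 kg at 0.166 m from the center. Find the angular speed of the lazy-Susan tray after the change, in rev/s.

ω_f ≈ 0.305 rev/s

The added mass arrives with no angular momentum about the center, and any external torque about the center is negligible, so the system's angular momentum is conserved.
I_p = ½(1.64)(0.223)² = 0.04078 kg·m².
Added inertia Σmr² = (0.662)(0.180)² + (0.865)(0.166)² = 0.04528 kg·m²; I_f = 0.04078 + 0.04528 = 0.08606 kg·m².
ω_f = I_p ω_i / I_f = (0.04078)(0.644) / 0.08606 = 0.3051 rev/s.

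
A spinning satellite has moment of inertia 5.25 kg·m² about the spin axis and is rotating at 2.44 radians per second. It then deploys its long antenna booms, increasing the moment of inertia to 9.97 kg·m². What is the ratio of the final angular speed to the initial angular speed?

No external torque acts about the spin axis, so angular momentum is conserved.
ω₂/ω₁ = I₁/I₂ = 5.250 / 9.970 = 0.5266.

ω₂/ω₁ ≈ 0.527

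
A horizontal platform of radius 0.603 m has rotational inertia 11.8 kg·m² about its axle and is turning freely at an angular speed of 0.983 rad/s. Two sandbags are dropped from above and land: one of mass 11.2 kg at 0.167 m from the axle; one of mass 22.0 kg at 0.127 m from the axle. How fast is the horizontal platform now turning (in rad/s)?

No external torque acts about the axle; L_before = L_after.
Added inertia Σmr² = (11.2)(0.167)² + (22.0)(0.127)² = 0.6672 kg·m²; I_f = 11.80 + 0.6672 = 12.47 kg·m².
ω_f = I_p ω_i / I_f = (11.80)(0.983) / 12.47 = 0.9304 rad/s.

ω_f ≈ 0.930 rad/s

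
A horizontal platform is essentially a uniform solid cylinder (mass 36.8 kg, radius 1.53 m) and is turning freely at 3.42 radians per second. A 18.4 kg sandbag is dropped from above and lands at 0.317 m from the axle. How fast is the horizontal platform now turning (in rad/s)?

The added mass arrives with no angular momentum about the axle, and any external torque about the axle is negligible, so the system's angular momentum is conserved.
I_p = ½(36.8)(1.53)² = 43.07 kg·m².
Added inertia Σmr² = (18.4)(0.317)² = 1.849 kg·m²; I_f = 43.07 + 1.849 = 44.92 kg·m².
ω_f = I_p ω_i / I_f = (43.07)(3.42) / 44.92 = 3.279 rad/s.

ω_f ≈ 3.28 rad/s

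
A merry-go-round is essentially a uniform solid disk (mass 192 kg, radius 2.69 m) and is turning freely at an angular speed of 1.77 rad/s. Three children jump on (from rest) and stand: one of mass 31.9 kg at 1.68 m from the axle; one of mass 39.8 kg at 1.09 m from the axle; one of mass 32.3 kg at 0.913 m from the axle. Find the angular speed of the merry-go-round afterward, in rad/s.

ω_f ≈ 1.43 rad/s

No external torque acts about the axle; L_before = L_after.
I_p = ½(192)(2.69)² = 694.7 kg·m².
Added inertia Σmr² = (31.9)(1.68)² + (39.8)(1.09)² + (32.3)(0.913)² = 164.2 kg·m²; I_f = 694.7 + 164.2 = 858.9 kg·m².
ω_f = I_p ω_i / I_f = (694.7)(1.77) / 858.9 = 1.432 rad/s.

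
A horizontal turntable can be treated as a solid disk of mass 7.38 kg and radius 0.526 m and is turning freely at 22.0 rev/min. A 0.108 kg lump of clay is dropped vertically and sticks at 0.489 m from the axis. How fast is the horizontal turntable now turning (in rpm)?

ω_f ≈ 21.5 rpm

No external torque acts about the axis; L_before = L_after.
I_p = ½(7.38)(0.526)² = 1.021 kg·m².
Added inertia Σmr² = (0.108)(0.489)² = 0.02583 kg·m²; I_f = 1.021 + 0.02583 = 1.047 kg·m².
ω_f = I_p ω_i / I_f = (1.021)(22.0) / 1.047 = 21.46 rpm.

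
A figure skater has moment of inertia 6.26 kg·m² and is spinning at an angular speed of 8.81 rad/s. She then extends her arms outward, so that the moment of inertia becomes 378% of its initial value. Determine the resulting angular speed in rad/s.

ω₂ ≈ 2.33 rad/s

With no external torque about the axis, L is conserved: I₁ω₁ = I₂ω₂.
I₂ = 3.78 × 6.26 = 23.66 kg·m².
ω₂ = I₁ω₁ / I₂ = (6.260)(8.81 rad/s) / (23.66) = 2.331 rad/s.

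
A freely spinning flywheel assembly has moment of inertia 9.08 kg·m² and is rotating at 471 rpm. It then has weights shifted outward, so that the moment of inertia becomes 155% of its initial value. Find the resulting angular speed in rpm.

Angular momentum about the spin axis is conserved since the torque about it is zero.
I₂ = 1.55 × 9.08 = 14.07 kg·m².
ω₂ = I₁ω₁ / I₂ = (9.080)(471 rpm) / (14.07) = 303.9 rpm.

ω₂ ≈ 304 rpm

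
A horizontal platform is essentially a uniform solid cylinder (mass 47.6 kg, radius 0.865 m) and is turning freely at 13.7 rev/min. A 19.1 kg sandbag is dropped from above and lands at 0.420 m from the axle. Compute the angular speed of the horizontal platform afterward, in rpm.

The added mass arrives with no angular momentum about the axle, and any external torque about the axle is negligible, so the system's angular momentum is conserved.
I_p = ½(47.6)(0.865)² = 17.81 kg·m².
Added inertia Σmr² = (19.1)(0.420)² = 3.369 kg·m²; I_f = 17.81 + 3.369 = 21.18 kg·m².
ω_f = I_p ω_i / I_f = (17.81)(13.7) / 21.18 = 11.52 rpm.

ω_f ≈ 11.5 rpm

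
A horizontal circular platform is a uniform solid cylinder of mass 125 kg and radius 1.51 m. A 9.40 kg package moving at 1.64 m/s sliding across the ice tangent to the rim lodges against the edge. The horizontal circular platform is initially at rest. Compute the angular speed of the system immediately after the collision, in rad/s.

The axle reaction passes through the central axle and exerts no torque about it; angular momentum about the central axle is conserved through the impact.
I_p = ½(125)(1.51)² = 142.5 kg·m². Taking the sense of the package's angular momentum as positive, L_{package} = m v R = (9.40)(1.64)(1.51) = 23.28 kg·m²/s.
L_i = 0 + 23.28 = 23.28 kg·m²/s.
After sticking, I_f = I_p + m R² = 142.5 + (9.40)(1.51)² = 163.9 kg·m².
ω_f = L_i / I_f = 23.28 / 163.9 = 0.1420 rad/s.

|ω_f| ≈ 0.142 rad/s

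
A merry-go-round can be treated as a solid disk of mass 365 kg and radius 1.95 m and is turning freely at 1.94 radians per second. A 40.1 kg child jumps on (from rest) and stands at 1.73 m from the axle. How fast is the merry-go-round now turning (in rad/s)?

ω_f ≈ 1.65 rad/s

No external torque acts about the axle; L_before = L_after.
I_p = ½(365)(1.95)² = 694.0 kg·m².
Added inertia Σmr² = (40.1)(1.73)² = 120.0 kg·m²; I_f = 694.0 + 120.0 = 814.0 kg·m².
ω_f = I_p ω_i / I_f = (694.0)(1.94) / 814.0 = 1.654 rad/s.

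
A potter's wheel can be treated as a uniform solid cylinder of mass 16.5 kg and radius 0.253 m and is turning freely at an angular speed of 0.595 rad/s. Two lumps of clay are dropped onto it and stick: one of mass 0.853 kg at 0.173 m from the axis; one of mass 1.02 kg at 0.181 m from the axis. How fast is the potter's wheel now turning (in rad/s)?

The added mass arrives with no angular momentum about the axis, and any external torque about the axis is negligible, so the system's angular momentum is conserved.
I_p = ½(16.5)(0.253)² = 0.5281 kg·m².
Added inertia Σmr² = (0.853)(0.173)² + (1.02)(0.181)² = 0.05895 kg·m²; I_f = 0.5281 + 0.05895 = 0.5870 kg·m².
ω_f = I_p ω_i / I_f = (0.5281)(0.595) / 0.5870 = 0.5353 rad/s.

ω_f ≈ 0.535 rad/s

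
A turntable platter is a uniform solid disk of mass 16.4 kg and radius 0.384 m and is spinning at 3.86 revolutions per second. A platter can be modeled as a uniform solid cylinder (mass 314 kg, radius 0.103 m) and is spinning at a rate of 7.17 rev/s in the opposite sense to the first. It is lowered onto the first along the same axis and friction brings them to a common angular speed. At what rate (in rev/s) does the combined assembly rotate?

The coupling torques are internal; angular momentum about the shared axis is conserved.
Moments of inertia: I_A = ½(16.4)(0.384)² = 1.209 kg·m²; I_B = ½(314)(0.103)² = 1.666 kg·m².
Taking A's sense as positive: L = (1.209)(3.86) − (1.666)(7.17) = -7.275 kg·m²·rev/s.
Combined I = 1.209 + 1.666 = 2.875 kg·m².
ω_f = L / I = -7.275 / 2.875 = -2.531 rev/s.

|ω_f| ≈ 2.53 rev/s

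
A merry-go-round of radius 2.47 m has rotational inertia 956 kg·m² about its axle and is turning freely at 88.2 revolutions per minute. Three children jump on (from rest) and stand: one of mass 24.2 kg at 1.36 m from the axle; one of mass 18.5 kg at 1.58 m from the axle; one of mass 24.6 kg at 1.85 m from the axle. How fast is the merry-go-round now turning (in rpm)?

The added mass arrives with no angular momentum about the axle, and any external torque about the axle is negligible, so the system's angular momentum is conserved.
Added inertia Σmr² = (24.2)(1.36)² + (18.5)(1.58)² + (24.6)(1.85)² = 175.1 kg·m²; I_f = 956.0 + 175.1 = 1131 kg·m².
ω_f = I_p ω_i / I_f = (956.0)(88.2) / 1131 = 74.54 rpm.

ω_f ≈ 74.5 rpm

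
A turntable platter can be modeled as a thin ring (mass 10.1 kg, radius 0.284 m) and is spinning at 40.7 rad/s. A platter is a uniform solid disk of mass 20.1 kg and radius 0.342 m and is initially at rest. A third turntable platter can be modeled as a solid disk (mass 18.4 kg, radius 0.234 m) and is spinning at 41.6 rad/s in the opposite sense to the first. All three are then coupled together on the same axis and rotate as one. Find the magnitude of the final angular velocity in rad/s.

|ω_f| ≈ 4.89 rad/s

The coupling torques are internal; angular momentum about the shared axis is conserved.
Moments of inertia: I_A = (10.1)(0.284)² = 0.8146 kg·m²; I_B = ½(20.1)(0.342)² = 1.175 kg·m²; I_C = ½(18.4)(0.234)² = 0.5038 kg·m².
Taking A's sense as positive: L = (0.8146)(40.7) − (0.5038)(41.6) = 12.20 kg·m²·rad/s.
Combined I = 0.8146 + 1.175 + 0.5038 = 2.494 kg·m².
ω_f = L / I = 12.20 / 2.494 = 4.892 rad/s.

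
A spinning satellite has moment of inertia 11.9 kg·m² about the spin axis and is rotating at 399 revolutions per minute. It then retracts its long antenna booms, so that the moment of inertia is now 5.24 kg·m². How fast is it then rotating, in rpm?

No external torque acts about the spin axis, so angular momentum is conserved.
ω₂ = I₁ω₁ / I₂ = (11.90)(399 rpm) / (5.240) = 906.1 rpm.

ω₂ ≈ 906 rpm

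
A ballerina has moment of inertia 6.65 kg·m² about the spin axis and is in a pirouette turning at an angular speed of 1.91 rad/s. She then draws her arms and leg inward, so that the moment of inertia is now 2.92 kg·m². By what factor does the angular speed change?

With no external torque about the axis, L is conserved: I₁ω₁ = I₂ω₂.
ω₂/ω₁ = I₁/I₂ = 6.650 / 2.920 = 2.277.

ω₂/ω₁ ≈ 2.28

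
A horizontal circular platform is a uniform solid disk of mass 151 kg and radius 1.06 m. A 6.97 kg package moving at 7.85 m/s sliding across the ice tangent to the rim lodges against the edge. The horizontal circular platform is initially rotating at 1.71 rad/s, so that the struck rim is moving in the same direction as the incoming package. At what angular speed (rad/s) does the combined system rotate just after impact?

About the central axle the impulsive forces during the collision are internal, so angular momentum about that axis is conserved.
I_p = ½(151)(1.06)² = 84.83 kg·m². Taking the sense of the package's angular momentum as positive, L_{package} = m v R = (6.97)(7.85)(1.06) = 58.00 kg·m²/s.
L_i = +I_p ω_p + m v R = +(84.83)(1.71) + 58.00 = 203.1 kg·m²/s.
After sticking, I_f = I_p + m R² = 84.83 + (6.97)(1.06)² = 92.66 kg·m².
ω_f = L_i / I_f = 203.1 / 92.66 = 2.191 rad/s.

|ω_f| ≈ 2.19 rad/s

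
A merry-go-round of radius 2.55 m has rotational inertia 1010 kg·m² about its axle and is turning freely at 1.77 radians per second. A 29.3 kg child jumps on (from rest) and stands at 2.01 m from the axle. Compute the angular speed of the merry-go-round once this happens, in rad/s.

ω_f ≈ 1.58 rad/s

The added mass arrives with no angular momentum about the axle, and any external torque about the axle is negligible, so the system's angular momentum is conserved.
Added inertia Σmr² = (29.3)(2.01)² = 118.4 kg·m²; I_f = 1010 + 118.4 = 1128 kg·m².
ω_f = I_p ω_i / I_f = (1010)(1.77) / 1128 = 1.584 rad/s.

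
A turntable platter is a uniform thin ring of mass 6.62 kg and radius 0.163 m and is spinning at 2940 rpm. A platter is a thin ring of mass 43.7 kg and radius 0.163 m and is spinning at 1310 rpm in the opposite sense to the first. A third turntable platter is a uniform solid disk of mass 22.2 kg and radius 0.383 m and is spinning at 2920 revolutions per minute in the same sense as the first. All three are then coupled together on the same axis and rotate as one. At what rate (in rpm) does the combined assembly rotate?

The coupling torques are internal; angular momentum about the shared axis is conserved.
Moments of inertia: I_A = (6.62)(0.163)² = 0.1759 kg·m²; I_B = (43.7)(0.163)² = 1.161 kg·m²; I_C = ½(22.2)(0.383)² = 1.628 kg·m².
Taking A's sense as positive: L = (0.1759)(2940) − (1.161)(1310) + (1.628)(2920) = 3751 kg·m²·rpm.
Combined I = 0.1759 + 1.161 + 1.628 = 2.965 kg·m².
ω_f = L / I = 3751 / 2.965 = 1265 rpm.

|ω_f| ≈ 1260 rpm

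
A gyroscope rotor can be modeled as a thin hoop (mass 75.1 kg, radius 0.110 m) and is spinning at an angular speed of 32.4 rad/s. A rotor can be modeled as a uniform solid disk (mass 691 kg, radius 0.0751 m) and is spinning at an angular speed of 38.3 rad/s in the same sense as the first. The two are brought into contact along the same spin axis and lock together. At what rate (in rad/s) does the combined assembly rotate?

|ω_f| ≈ 36.4 rad/s

No external torque acts about the common axis, so total angular momentum is conserved.
Moments of inertia: I_A = (75.1)(0.110)² = 0.9087 kg·m²; I_B = ½(691)(0.0751)² = 1.949 kg·m².
Taking A's sense as positive: L = (0.9087)(32.4) + (1.949)(38.3) = 104.1 kg·m²·rad/s.
Combined I = 0.9087 + 1.949 = 2.857 kg·m².
ω_f = L / I = 104.1 / 2.857 = 36.42 rad/s.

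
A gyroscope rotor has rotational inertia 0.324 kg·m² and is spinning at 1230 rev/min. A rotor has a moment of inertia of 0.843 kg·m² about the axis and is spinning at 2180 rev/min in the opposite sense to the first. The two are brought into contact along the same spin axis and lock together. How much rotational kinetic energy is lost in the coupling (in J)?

No external torque acts about the common axis, so total angular momentum is conserved.
Taking A's sense as positive: L = (0.3240)(1230) − (0.8430)(2180) = -1439 kg·m²·rpm.
Combined I = 0.3240 + 0.8430 = 1.167 kg·m².
ω_f = L / I = -1439 / 1.167 = -1233 rpm.
KE_i = ½ΣIω² = 24650 J; KE_f = ½(1.167)(129.1)² = 9732 J.

ΔKE lost ≈ 14900 J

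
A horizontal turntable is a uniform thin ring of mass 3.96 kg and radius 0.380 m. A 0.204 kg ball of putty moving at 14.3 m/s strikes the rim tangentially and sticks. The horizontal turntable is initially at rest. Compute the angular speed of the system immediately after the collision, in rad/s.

|ω_f| ≈ 1.84 rad/s

About the axle the impulsive forces during the collision are internal, so angular momentum about that axis is conserved.
I_p = (3.96)(0.380)² = 0.5718 kg·m². Taking the sense of the ball of putty's angular momentum as positive, L_{ball} = m v R = (0.204)(14.3)(0.380) = 1.109 kg·m²/s.
L_i = 0 + 1.109 = 1.109 kg·m²/s.
After sticking, I_f = I_p + m R² = 0.5718 + (0.204)(0.380)² = 0.6013 kg·m².
ω_f = L_i / I_f = 1.109 / 0.6013 = 1.844 rad/s.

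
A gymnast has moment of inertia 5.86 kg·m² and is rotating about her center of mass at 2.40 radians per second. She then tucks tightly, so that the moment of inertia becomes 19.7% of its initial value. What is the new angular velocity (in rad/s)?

No external torque acts about the spin axis, so angular momentum is conserved.
I₂ = 0.197 × 5.86 = 1.154 kg·m².
ω₂ = I₁ω₁ / I₂ = (5.860)(2.40 rad/s) / (1.154) = 12.18 rad/s.

ω₂ ≈ 12.2 rad/s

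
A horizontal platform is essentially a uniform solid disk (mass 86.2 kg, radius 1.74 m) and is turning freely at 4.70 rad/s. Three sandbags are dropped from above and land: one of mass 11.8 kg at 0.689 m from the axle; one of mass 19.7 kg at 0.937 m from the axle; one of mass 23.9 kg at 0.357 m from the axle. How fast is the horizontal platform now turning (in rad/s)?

ω_f ≈ 3.92 rad/s

The added mass arrives with no angular momentum about the axle, and any external torque about the axle is negligible, so the system's angular momentum is conserved.
I_p = ½(86.2)(1.74)² = 130.5 kg·m².
Added inertia Σmr² = (11.8)(0.689)² + (19.7)(0.937)² + (23.9)(0.357)² = 25.94 kg·m²; I_f = 130.5 + 25.94 = 156.4 kg·m².
ω_f = I_p ω_i / I_f = (130.5)(4.70) / 156.4 = 3.921 rad/s.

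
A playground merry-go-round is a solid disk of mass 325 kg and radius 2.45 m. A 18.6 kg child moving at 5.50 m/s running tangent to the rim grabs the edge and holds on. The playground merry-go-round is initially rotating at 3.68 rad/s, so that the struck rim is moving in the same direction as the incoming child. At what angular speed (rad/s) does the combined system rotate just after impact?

The axle reaction passes through the axle and exerts no torque about it; angular momentum about the axle is conserved through the impact.
I_p = ½(325)(2.45)² = 975.4 kg·m². Taking the sense of the child's angular momentum as positive, L_{child} = m v R = (18.6)(5.50)(2.45) = 250.6 kg·m²/s.
L_i = +I_p ω_p + m v R = +(975.4)(3.68) + 250.6 = 3840 kg·m²/s.
After sticking, I_f = I_p + m R² = 975.4 + (18.6)(2.45)² = 1087 kg·m².
ω_f = L_i / I_f = 3840 / 1087 = 3.533 rad/s.

|ω_f| ≈ 3.53 rad/s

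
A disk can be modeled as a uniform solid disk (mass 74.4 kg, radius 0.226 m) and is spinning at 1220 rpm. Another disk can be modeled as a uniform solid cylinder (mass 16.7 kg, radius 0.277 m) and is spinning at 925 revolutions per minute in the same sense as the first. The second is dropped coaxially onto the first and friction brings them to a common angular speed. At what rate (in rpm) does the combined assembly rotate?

|ω_f| ≈ 1150 rpm

The coupling torques are internal; angular momentum about the shared axis is conserved.
Moments of inertia: I_A = ½(74.4)(0.226)² = 1.900 kg·m²; I_B = ½(16.7)(0.277)² = 0.6407 kg·m².
Taking A's sense as positive: L = (1.900)(1220) + (0.6407)(925) = 2911 kg·m²·rpm.
Combined I = 1.900 + 0.6407 = 2.541 kg·m².
ω_f = L / I = 2911 / 2.541 = 1146 rpm.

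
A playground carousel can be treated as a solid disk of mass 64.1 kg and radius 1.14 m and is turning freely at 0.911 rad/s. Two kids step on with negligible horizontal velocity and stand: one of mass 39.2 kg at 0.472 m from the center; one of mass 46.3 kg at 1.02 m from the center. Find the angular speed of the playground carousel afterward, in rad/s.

No external torque acts about the center; L_before = L_after.
I_p = ½(64.1)(1.14)² = 41.65 kg·m².
Added inertia Σmr² = (39.2)(0.472)² + (46.3)(1.02)² = 56.90 kg·m²; I_f = 41.65 + 56.90 = 98.56 kg·m².
ω_f = I_p ω_i / I_f = (41.65)(0.911) / 98.56 = 0.3850 rad/s.

ω_f ≈ 0.385 rad/s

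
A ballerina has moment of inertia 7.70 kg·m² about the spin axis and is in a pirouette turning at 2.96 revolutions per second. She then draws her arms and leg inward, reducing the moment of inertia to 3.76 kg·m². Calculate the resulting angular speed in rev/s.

ω₂ ≈ 6.06 rev/s

Angular momentum about the spin axis is conserved since the torque about it is zero.
ω₂ = I₁ω₁ / I₂ = (7.700)(2.96 rev/s) / (3.760) = 6.062 rev/s.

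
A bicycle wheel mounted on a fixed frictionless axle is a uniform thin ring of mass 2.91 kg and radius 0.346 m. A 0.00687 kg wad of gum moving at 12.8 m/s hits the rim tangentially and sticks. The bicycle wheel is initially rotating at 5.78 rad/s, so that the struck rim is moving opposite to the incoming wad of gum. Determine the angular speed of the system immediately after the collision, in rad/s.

The axle reaction passes through the axle and exerts no torque about it; angular momentum about the axle is conserved through the impact.
I_p = (2.91)(0.346)² = 0.3484 kg·m². Taking the sense of the wad of gum's angular momentum as positive, L_{wad} = m v R = (0.00687)(12.8)(0.346) = 0.03043 kg·m²/s.
L_i = −I_p ω_p + m v R = −(0.3484)(5.78) + 0.03043 = -1.983 kg·m²/s.
After sticking, I_f = I_p + m R² = 0.3484 + (0.00687)(0.346)² = 0.3492 kg·m².
ω_f = L_i / I_f = -1.983 / 0.3492 = -5.679 rad/s.

|ω_f| ≈ 5.68 rad/s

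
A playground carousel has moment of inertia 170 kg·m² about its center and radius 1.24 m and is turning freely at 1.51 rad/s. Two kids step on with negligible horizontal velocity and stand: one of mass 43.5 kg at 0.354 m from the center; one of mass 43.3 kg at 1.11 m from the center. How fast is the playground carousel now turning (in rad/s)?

ω_f ≈ 1.12 rad/s

No external torque acts about the center; L_before = L_after.
Added inertia Σmr² = (43.5)(0.354)² + (43.3)(1.11)² = 58.80 kg·m²; I_f = 170.0 + 58.80 = 228.8 kg·m².
ω_f = I_p ω_i / I_f = (170.0)(1.51) / 228.8 = 1.122 rad/s.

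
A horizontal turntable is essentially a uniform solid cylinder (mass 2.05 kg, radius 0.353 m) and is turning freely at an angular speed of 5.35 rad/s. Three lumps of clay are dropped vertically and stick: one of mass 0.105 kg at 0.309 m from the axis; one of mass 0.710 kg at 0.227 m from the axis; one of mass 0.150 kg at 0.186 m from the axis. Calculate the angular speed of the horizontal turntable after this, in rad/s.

ω_f ≈ 3.81 rad/s

The added mass arrives with no angular momentum about the axis, and any external torque about the axis is negligible, so the system's angular momentum is conserved.
I_p = ½(2.05)(0.353)² = 0.1277 kg·m².
Added inertia Σmr² = (0.105)(0.309)² + (0.710)(0.227)² + (0.150)(0.186)² = 0.05180 kg·m²; I_f = 0.1277 + 0.05180 = 0.1795 kg·m².
ω_f = I_p ω_i / I_f = (0.1277)(5.35) / 0.1795 = 3.806 rad/s.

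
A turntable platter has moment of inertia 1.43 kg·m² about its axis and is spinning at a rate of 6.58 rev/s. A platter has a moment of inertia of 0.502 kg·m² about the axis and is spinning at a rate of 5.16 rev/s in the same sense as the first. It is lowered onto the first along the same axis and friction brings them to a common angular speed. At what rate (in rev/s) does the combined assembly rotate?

|ω_f| ≈ 6.21 rev/s

The coupling torques are internal; angular momentum about the shared axis is conserved.
Taking A's sense as positive: L = (1.430)(6.58) + (0.5020)(5.16) = 12.00 kg·m²·rev/s.
Combined I = 1.430 + 0.5020 = 1.932 kg·m².
ω_f = L / I = 12.00 / 1.932 = 6.211 rev/s.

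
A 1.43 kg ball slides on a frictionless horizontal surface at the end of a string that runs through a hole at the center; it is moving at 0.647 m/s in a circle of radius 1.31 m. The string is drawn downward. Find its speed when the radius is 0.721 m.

Central (radial) force ⇒ zero torque about the center ⇒ m v r is constant.
v₂ = v₁ r₁ / r₂ = (0.647)(1.31) / (0.721) = 1.176 m/s.

v₂ ≈ 1.18 m/s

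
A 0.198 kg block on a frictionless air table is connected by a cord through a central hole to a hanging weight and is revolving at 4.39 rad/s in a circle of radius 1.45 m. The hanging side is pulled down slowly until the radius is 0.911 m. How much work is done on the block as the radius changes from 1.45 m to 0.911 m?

No torque about the axis ⇒ m r₁² ω₁ = m r₂² ω₂.
ω₂ = ω₁ (r₁/r₂)² = (4.39)(1.45/0.911)² = 11.12 rad/s.
W = ΔKE = ½m(v₂² − v₁²) = 6.151 J.

W ≈ 6.15 J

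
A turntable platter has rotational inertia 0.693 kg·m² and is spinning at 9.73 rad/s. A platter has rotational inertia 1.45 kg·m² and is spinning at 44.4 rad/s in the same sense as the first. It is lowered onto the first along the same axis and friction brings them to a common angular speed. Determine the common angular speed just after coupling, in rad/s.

No external torque acts about the common axis, so total angular momentum is conserved.
Taking A's sense as positive: L = (0.6930)(9.73) + (1.450)(44.4) = 71.12 kg·m²·rad/s.
Combined I = 0.6930 + 1.450 = 2.143 kg·m².
ω_f = L / I = 71.12 / 2.143 = 33.19 rad/s.

|ω_f| ≈ 33.2 rad/s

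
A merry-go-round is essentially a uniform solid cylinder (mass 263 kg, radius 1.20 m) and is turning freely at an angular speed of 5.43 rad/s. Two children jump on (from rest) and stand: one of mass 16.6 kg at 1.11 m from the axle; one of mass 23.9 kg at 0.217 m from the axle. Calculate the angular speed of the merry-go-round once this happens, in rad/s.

No external torque acts about the axle; L_before = L_after.
I_p = ½(263)(1.20)² = 189.4 kg·m².
Added inertia Σmr² = (16.6)(1.11)² + (23.9)(0.217)² = 21.58 kg·m²; I_f = 189.4 + 21.58 = 210.9 kg·m².
ω_f = I_p ω_i / I_f = (189.4)(5.43) / 210.9 = 4.875 rad/s.

ω_f ≈ 4.87 rad/s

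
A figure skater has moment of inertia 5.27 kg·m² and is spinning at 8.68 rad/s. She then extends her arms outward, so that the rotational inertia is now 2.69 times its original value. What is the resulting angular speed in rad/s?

No external torque acts about the spin axis, so angular momentum is conserved.
I₂ = 2.69 × 5.27 = 14.18 kg·m².
ω₂ = I₁ω₁ / I₂ = (5.270)(8.68 rad/s) / (14.18) = 3.227 rad/s.

ω₂ ≈ 3.23 rad/s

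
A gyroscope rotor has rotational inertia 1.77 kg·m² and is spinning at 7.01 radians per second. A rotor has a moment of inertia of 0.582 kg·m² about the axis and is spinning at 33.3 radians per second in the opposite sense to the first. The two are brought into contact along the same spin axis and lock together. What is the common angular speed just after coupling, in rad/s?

|ω_f| ≈ 2.96 rad/s

The coupling torques are internal; angular momentum about the shared axis is conserved.
Taking A's sense as positive: L = (1.770)(7.01) − (0.5820)(33.3) = -6.973 kg·m²·rad/s.
Combined I = 1.770 + 0.5820 = 2.352 kg·m².
ω_f = L / I = -6.973 / 2.352 = -2.965 rad/s.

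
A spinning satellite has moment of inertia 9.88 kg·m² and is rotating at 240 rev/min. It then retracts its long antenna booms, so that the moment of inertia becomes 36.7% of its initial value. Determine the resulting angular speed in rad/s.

ω₂ ≈ 68.5 rad/s

No external torque acts about the spin axis, so angular momentum is conserved.
I₂ = 0.367 × 9.88 = 3.626 kg·m².
ω₂ = I₁ω₁ / I₂ = (9.880)(240 rpm) / (3.626) = 654.0 rpm = 68.48 rad/s.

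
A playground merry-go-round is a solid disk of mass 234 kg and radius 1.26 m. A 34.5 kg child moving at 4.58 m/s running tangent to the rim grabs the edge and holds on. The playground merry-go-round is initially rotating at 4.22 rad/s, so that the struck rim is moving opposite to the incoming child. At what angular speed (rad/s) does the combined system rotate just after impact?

|ω_f| ≈ 2.43 rad/s

About the axle the impulsive forces during the collision are internal, so angular momentum about that axis is conserved.
I_p = ½(234)(1.26)² = 185.7 kg·m². Taking the sense of the child's angular momentum as positive, L_{child} = m v R = (34.5)(4.58)(1.26) = 199.1 kg·m²/s.
L_i = −I_p ω_p + m v R = −(185.7)(4.22) + 199.1 = -584.8 kg·m²/s.
After sticking, I_f = I_p + m R² = 185.7 + (34.5)(1.26)² = 240.5 kg·m².
ω_f = L_i / I_f = -584.8 / 240.5 = -2.431 rad/s.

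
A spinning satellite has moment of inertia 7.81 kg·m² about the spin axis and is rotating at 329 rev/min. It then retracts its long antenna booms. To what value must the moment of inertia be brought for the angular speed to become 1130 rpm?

Angular momentum about the spin axis is conserved since the torque about it is zero.
I₂ = I₁ω₁ / ω₂ = (7.81)(329) / (1130) = 2.274 kg·m².

I₂ ≈ 2.27 kg·m²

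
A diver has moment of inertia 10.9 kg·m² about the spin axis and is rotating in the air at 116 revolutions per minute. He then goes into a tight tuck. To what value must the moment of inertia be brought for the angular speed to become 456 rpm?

With no external torque about the axis, L is conserved: I₁ω₁ = I₂ω₂.
I₂ = I₁ω₁ / ω₂ = (10.9)(116) / (456) = 2.773 kg·m².

I₂ ≈ 2.77 kg·m²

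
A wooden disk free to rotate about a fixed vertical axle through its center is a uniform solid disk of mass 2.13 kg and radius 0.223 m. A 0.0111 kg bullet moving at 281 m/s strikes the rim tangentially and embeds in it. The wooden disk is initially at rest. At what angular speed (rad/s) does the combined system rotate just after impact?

The axle reaction passes through the axle and exerts no torque about it; angular momentum about the axle is conserved through the impact.
I_p = ½(2.13)(0.223)² = 0.05296 kg·m². Taking the sense of the bullet's angular momentum as positive, L_{bullet} = m v R = (0.0111)(281)(0.223) = 0.6956 kg·m²/s.
L_i = 0 + 0.6956 = 0.6956 kg·m²/s.
After sticking, I_f = I_p + m R² = 0.05296 + (0.0111)(0.223)² = 0.05351 kg·m².
ω_f = L_i / I_f = 0.6956 / 0.05351 = 13.00 rad/s.

|ω_f| ≈ 13.0 rad/s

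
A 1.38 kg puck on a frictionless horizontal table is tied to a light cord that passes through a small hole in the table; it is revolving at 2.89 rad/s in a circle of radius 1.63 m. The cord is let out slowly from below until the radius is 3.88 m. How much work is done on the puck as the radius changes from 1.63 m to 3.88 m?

W ≈ -12.6 J

No torque about the axis ⇒ m r₁² ω₁ = m r₂² ω₂.
ω₂ = ω₁ (r₁/r₂)² = (2.89)(1.63/3.88)² = 0.5100 rad/s.
W = ΔKE = ½m(v₂² − v₁²) = -12.61 J.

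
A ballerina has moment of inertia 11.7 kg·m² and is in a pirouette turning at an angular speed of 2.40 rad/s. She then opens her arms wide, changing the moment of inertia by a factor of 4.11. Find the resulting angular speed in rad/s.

Angular momentum about the spin axis is conserved since the torque about it is zero.
I₂ = 4.11 × 11.7 = 48.09 kg·m².
ω₂ = I₁ω₁ / I₂ = (11.70)(2.40 rad/s) / (48.09) = 0.5839 rad/s.

ω₂ ≈ 0.584 rad/s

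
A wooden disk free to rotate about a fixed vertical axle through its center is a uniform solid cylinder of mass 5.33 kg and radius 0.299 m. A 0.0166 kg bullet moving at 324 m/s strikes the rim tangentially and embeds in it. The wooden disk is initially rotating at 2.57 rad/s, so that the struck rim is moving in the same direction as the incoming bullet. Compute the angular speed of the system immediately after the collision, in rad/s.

About the axle the impulsive forces during the collision are internal, so angular momentum about that axis is conserved.
I_p = ½(5.33)(0.299)² = 0.2383 kg·m². Taking the sense of the bullet's angular momentum as positive, L_{bullet} = m v R = (0.0166)(324)(0.299) = 1.608 kg·m²/s.
L_i = +I_p ω_p + m v R = +(0.2383)(2.57) + 1.608 = 2.220 kg·m²/s.
After sticking, I_f = I_p + m R² = 0.2383 + (0.0166)(0.299)² = 0.2397 kg·m².
ω_f = L_i / I_f = 2.220 / 0.2397 = 9.262 rad/s.

|ω_f| ≈ 9.26 rad/s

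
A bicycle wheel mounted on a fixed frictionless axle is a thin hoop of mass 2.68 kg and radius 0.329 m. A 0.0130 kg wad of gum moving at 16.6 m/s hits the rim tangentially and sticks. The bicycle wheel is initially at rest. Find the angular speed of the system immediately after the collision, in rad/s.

The axle reaction passes through the axle and exerts no torque about it; angular momentum about the axle is conserved through the impact.
I_p = (2.68)(0.329)² = 0.2901 kg·m². Taking the sense of the wad of gum's angular momentum as positive, L_{wad} = m v R = (0.0130)(16.6)(0.329) = 0.07100 kg·m²/s.
L_i = 0 + 0.07100 = 0.07100 kg·m²/s.
After sticking, I_f = I_p + m R² = 0.2901 + (0.0130)(0.329)² = 0.2915 kg·m².
ω_f = L_i / I_f = 0.07100 / 0.2915 = 0.2436 rad/s.

|ω_f| ≈ 0.244 rad/s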